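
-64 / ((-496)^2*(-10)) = 1 / 38440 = 0.00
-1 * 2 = -2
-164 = -164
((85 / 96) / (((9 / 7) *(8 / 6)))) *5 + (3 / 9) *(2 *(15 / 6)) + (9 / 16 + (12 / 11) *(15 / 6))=95533 / 12672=7.54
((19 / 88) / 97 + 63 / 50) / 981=269359 / 209345400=0.00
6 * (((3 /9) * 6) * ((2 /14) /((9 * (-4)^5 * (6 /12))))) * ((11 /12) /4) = -11 /129024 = -0.00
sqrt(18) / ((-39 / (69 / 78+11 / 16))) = -327*sqrt(2) / 2704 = -0.17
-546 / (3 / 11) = -2002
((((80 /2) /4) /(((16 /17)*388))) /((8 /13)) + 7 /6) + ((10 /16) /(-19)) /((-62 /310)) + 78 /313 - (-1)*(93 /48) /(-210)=25051669403 /15505969920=1.62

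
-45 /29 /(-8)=45 /232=0.19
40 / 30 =4 / 3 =1.33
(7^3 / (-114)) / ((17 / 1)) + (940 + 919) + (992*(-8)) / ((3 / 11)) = -17596939 / 646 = -27239.84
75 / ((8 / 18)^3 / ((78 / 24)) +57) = 142155 / 108089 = 1.32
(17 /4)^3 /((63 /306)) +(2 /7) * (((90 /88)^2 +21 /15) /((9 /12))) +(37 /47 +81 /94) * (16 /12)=342122629 /909920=375.99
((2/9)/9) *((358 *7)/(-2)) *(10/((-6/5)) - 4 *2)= 122794/243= 505.33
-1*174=-174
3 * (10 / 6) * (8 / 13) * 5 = 200 / 13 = 15.38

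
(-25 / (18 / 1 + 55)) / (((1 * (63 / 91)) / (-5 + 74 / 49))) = 6175 / 3577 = 1.73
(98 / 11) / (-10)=-49 / 55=-0.89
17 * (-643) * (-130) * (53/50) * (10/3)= 15062918/3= 5020972.67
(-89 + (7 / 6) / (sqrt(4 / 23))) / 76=-89 / 76 + 7 * sqrt(23) / 912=-1.13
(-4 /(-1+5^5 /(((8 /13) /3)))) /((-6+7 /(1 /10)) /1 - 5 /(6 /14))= -96 /19133119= -0.00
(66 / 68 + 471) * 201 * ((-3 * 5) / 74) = -48381705 / 2516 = -19229.61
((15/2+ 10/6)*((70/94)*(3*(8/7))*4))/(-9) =-4400/423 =-10.40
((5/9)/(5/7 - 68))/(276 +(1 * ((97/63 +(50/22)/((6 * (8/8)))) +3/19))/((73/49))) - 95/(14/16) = -27269231676770/251163907113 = -108.57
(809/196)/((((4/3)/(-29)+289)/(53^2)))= 197705847/4927244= 40.13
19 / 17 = 1.12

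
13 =13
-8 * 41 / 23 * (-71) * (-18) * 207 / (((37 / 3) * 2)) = -5658984 / 37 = -152945.51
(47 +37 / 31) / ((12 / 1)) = 249 / 62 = 4.02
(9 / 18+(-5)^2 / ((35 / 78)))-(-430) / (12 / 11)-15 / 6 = 447.88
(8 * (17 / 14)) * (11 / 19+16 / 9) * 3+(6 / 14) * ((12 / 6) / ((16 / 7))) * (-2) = 108419 / 1596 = 67.93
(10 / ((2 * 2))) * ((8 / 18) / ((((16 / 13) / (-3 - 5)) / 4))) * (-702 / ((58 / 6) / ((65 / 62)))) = 1977300 / 899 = 2199.44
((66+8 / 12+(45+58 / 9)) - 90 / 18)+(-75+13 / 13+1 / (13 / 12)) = 4684 / 117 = 40.03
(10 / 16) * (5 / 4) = 0.78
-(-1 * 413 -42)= 455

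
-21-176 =-197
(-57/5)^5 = -601692057/3125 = -192541.46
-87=-87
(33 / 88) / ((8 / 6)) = 9 / 32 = 0.28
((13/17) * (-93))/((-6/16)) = 3224/17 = 189.65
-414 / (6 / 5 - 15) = 30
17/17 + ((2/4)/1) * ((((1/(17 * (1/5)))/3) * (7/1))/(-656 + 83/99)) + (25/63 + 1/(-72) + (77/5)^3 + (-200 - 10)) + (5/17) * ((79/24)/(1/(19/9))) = 359038156279751/104199196500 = 3445.69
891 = 891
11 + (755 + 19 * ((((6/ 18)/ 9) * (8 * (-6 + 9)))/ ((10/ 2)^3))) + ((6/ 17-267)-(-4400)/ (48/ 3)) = 774.49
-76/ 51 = -1.49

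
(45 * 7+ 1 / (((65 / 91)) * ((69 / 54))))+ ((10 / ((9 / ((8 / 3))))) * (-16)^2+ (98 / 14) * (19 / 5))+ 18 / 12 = 1369571 / 1242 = 1102.71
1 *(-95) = -95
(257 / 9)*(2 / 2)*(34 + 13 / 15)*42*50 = 18817540 / 9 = 2090837.78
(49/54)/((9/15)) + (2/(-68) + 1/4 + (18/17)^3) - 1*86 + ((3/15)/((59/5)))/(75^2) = -4876635936257/58698067500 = -83.08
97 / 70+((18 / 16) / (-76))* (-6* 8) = 1394 / 665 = 2.10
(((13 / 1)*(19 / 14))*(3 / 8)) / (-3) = -247 / 112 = -2.21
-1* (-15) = 15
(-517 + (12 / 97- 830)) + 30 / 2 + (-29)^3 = -2494925 / 97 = -25720.88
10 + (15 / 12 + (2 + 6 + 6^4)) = 5261 / 4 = 1315.25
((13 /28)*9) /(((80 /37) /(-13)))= -56277 /2240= -25.12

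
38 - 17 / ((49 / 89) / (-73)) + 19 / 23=2292.89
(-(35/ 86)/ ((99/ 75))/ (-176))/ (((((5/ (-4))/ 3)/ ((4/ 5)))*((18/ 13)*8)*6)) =-455/ 8990784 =-0.00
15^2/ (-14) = -225/ 14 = -16.07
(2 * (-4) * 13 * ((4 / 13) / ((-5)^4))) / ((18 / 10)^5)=-160 / 59049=-0.00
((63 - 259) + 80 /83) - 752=-78604 /83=-947.04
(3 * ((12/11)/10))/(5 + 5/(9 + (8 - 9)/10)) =178/3025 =0.06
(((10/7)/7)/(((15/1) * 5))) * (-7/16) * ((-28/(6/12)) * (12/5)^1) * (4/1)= 16/25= 0.64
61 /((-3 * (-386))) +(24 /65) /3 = 13229 /75270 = 0.18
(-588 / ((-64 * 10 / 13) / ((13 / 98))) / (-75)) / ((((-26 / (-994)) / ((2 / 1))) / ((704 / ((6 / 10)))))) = -142142 / 75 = -1895.23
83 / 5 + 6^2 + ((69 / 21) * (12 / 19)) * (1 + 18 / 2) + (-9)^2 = 102644 / 665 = 154.35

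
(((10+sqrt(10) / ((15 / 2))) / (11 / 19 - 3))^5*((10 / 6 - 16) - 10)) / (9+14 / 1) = 1147909386487783*sqrt(10) / 13489770385125+46567788376783 / 35972721027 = 1563.62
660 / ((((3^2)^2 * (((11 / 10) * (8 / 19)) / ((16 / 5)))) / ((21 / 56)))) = 190 / 9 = 21.11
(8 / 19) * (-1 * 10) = -80 / 19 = -4.21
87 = 87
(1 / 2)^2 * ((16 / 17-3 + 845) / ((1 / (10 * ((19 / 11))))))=680675 / 187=3639.97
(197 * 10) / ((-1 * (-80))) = 197 / 8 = 24.62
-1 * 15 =-15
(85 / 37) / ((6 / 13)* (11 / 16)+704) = 8840 / 2710213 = 0.00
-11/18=-0.61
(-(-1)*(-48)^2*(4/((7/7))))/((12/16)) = 12288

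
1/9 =0.11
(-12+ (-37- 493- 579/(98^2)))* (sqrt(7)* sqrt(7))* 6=-15617841/686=-22766.53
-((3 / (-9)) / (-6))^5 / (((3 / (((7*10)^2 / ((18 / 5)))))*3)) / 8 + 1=612213907 / 612220032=1.00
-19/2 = -9.50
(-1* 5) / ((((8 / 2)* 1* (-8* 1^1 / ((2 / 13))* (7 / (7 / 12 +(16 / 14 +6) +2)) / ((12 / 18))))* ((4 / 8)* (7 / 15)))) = 20425 / 214032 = 0.10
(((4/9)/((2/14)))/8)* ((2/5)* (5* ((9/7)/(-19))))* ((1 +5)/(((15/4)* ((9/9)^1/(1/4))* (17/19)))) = -2/85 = -0.02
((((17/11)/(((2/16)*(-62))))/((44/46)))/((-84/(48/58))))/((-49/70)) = -0.00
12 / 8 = 3 / 2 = 1.50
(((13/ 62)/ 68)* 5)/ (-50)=-13/ 42160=-0.00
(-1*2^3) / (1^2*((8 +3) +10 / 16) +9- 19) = -64 / 13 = -4.92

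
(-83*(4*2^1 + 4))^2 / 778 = 496008 / 389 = 1275.08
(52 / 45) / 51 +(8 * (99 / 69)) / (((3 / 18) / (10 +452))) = 1679500556 / 52785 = 31817.76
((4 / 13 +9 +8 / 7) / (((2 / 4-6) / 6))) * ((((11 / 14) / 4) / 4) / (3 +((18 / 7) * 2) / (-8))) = -951 / 4004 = -0.24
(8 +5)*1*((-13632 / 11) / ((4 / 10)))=-443040 / 11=-40276.36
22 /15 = 1.47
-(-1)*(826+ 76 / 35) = 828.17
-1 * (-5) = 5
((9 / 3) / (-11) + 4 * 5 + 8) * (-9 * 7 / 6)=-6405 / 22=-291.14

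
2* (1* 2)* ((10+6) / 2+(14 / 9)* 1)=344 / 9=38.22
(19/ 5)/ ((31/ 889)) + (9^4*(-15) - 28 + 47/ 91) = -1386994149/ 14105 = -98333.51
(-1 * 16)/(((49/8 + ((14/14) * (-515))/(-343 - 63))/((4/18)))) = -51968/108063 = -0.48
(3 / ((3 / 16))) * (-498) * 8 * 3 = -191232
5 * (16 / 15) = 5.33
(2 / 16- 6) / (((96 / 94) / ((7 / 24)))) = -15463 / 9216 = -1.68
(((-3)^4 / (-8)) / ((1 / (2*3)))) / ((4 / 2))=-243 / 8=-30.38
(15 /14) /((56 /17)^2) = 4335 /43904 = 0.10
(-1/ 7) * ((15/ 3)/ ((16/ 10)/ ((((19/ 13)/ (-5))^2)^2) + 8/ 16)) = -1303210/ 400766247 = -0.00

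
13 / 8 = 1.62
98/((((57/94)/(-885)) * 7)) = -388220/19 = -20432.63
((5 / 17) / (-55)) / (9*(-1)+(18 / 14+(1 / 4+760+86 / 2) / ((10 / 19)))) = -280 / 79506603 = -0.00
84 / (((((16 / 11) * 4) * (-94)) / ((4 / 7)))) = -0.09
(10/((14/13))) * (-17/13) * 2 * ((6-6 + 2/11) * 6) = -2040/77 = -26.49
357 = 357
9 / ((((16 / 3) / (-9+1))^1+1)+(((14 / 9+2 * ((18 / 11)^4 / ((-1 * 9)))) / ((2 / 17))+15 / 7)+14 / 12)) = 16602894 / 6127837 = 2.71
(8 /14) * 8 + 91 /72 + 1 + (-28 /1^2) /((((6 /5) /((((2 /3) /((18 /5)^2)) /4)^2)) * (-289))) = 78386125985 /11467788192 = 6.84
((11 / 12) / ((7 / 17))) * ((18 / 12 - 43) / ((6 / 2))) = -15521 / 504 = -30.80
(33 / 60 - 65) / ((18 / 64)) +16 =-9592 / 45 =-213.16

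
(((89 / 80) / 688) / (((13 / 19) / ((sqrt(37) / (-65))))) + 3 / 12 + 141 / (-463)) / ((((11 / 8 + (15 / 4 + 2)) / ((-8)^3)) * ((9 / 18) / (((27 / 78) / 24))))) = 178 * sqrt(37) / 2361775 + 12928 / 114361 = 0.11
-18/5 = -3.60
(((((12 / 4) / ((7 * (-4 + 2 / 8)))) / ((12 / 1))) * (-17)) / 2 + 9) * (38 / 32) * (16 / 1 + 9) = 181165 / 672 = 269.59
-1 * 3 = -3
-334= -334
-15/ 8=-1.88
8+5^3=133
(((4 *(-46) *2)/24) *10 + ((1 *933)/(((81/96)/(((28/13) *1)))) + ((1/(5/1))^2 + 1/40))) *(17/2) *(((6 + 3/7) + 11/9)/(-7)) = -213636921937/10319400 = -20702.46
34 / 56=17 / 28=0.61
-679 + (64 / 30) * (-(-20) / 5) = -10057 / 15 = -670.47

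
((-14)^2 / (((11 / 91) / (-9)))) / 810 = -8918 / 495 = -18.02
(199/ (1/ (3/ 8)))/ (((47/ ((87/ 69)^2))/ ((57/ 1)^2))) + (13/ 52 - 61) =1619164755/ 198904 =8140.43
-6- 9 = -15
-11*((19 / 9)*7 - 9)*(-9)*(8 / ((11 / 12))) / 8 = 624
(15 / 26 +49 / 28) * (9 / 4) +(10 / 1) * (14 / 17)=47633 / 3536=13.47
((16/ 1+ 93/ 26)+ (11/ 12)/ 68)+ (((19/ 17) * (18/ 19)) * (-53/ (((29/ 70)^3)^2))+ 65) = -69502223319250465/ 6309885789168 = -11014.81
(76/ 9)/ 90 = 38/ 405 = 0.09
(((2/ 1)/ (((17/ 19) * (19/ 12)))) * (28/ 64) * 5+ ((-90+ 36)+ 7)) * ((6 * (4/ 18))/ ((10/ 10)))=-2986/ 51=-58.55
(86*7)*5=3010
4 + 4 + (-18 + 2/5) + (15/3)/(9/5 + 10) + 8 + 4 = 833/295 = 2.82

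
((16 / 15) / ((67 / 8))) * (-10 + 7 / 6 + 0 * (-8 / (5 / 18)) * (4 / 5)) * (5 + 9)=-47488 / 3015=-15.75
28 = 28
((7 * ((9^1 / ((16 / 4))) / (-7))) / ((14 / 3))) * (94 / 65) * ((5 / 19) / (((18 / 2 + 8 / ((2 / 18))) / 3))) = -47 / 6916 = -0.01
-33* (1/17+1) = -594/17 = -34.94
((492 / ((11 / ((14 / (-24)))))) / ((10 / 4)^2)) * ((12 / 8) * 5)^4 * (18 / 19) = -5230575 / 418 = -12513.34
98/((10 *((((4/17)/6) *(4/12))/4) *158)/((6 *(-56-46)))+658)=4588164/30805849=0.15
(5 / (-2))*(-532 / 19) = 70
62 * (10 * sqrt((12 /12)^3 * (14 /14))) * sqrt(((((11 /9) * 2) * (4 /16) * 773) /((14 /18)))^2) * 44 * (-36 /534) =-695885520 /623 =-1116991.20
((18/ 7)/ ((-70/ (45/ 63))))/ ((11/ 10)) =-90/ 3773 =-0.02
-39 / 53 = -0.74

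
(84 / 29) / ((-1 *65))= -84 / 1885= -0.04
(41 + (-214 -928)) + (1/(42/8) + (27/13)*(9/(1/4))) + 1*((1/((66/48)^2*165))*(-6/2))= -1026.05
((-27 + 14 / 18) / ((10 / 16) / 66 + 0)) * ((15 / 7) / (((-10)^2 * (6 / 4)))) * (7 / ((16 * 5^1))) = -3.46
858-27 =831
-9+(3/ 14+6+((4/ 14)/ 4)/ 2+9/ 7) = -41/ 28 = -1.46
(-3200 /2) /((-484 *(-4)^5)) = -25 /7744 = -0.00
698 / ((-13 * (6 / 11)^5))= -56206799 / 50544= -1112.04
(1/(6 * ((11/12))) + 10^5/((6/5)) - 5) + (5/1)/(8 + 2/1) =5499715/66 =83329.02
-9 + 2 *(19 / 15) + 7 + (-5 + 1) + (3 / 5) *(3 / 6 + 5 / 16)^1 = -143 / 48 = -2.98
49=49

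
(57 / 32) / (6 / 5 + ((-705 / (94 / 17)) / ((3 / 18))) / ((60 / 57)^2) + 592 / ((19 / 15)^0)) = -285 / 15554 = -0.02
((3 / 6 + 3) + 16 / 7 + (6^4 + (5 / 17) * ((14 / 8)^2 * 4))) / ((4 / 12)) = 1864095 / 476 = 3916.17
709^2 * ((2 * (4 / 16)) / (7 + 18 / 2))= 502681 / 32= 15708.78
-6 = -6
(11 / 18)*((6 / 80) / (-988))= -11 / 237120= -0.00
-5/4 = -1.25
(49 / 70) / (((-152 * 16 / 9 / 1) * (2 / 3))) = -0.00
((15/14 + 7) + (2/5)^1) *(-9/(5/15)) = -16011/70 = -228.73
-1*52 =-52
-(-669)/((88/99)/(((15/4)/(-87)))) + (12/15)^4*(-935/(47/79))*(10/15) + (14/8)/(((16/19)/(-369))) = -40184051131/32712000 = -1228.42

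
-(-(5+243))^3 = 15252992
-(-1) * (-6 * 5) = -30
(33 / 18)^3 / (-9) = -1331 / 1944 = -0.68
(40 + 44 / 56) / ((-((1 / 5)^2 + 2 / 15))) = -42825 / 182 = -235.30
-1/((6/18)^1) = -3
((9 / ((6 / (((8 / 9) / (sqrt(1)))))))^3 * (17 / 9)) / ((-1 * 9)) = -0.50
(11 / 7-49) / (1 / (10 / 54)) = -1660 / 189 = -8.78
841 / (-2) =-841 / 2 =-420.50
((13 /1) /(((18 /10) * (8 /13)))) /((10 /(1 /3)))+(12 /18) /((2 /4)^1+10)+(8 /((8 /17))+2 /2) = 55807 /3024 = 18.45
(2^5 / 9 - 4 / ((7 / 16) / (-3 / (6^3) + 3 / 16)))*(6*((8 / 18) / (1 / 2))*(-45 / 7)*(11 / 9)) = -82.48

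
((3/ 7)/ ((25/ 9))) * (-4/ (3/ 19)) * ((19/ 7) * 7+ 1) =-2736/ 35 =-78.17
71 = 71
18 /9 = 2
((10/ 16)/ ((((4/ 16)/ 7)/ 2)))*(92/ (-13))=-3220/ 13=-247.69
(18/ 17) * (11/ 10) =99/ 85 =1.16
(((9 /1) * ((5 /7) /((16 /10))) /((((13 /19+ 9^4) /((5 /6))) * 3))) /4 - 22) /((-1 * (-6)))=-1228764857 /335118336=-3.67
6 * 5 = 30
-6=-6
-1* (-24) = 24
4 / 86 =2 / 43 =0.05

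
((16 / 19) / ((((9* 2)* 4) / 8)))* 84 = 7.86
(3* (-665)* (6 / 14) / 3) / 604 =-285 / 604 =-0.47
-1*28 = -28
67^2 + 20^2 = 4889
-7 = -7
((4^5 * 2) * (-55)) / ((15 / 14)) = -315392 / 3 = -105130.67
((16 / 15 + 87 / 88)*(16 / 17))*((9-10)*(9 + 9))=-34.82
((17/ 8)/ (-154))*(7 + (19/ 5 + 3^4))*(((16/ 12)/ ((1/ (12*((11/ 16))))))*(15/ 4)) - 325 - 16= -176177/ 448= -393.25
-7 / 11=-0.64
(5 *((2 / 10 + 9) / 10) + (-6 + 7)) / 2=14 / 5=2.80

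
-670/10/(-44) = 67/44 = 1.52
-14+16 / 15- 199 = -211.93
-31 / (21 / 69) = -713 / 7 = -101.86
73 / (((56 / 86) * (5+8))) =3139 / 364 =8.62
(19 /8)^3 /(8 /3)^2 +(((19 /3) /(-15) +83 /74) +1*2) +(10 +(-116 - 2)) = -5642283869 /54558720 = -103.42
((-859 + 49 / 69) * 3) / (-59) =59222 / 1357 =43.64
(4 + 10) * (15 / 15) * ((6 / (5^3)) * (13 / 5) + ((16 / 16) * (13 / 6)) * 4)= 230776 / 1875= 123.08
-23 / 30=-0.77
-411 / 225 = -137 / 75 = -1.83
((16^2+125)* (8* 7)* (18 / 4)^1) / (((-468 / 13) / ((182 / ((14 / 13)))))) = -450723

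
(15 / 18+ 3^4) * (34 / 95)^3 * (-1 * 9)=-28947396 / 857375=-33.76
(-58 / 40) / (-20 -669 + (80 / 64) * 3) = 29 / 13705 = 0.00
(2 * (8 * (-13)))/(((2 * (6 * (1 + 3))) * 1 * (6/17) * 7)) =-221/126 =-1.75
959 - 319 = 640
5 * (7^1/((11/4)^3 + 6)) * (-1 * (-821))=52544/49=1072.33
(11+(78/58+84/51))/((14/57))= 196593/3451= 56.97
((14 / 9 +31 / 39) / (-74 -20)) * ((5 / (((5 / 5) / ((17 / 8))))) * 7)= -163625 / 87984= -1.86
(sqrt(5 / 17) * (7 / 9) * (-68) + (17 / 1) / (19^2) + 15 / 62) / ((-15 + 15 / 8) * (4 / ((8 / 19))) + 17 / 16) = -25876 / 11067899 + 224 * sqrt(85) / 8901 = 0.23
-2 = -2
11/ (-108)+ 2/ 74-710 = -2837459/ 3996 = -710.07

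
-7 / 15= -0.47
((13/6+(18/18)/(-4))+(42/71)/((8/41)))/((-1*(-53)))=1054/11289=0.09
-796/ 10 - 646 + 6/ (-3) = -3638/ 5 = -727.60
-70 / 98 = -5 / 7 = -0.71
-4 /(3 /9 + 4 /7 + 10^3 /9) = -252 /7057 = -0.04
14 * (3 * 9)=378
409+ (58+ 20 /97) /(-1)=34027 /97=350.79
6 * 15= 90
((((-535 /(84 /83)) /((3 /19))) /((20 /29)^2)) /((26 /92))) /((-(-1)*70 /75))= -3263918477 /122304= -26686.93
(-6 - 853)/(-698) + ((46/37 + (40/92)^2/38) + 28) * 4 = 30688124277/259577126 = 118.22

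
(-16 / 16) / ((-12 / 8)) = 2 / 3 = 0.67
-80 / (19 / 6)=-480 / 19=-25.26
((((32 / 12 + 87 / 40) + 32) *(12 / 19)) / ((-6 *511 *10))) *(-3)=4421 / 1941800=0.00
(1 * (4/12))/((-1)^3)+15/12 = 11/12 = 0.92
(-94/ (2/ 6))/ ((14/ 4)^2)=-1128/ 49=-23.02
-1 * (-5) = 5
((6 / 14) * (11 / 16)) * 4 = 33 / 28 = 1.18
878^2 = 770884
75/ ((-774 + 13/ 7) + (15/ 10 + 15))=-0.10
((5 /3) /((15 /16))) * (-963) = -1712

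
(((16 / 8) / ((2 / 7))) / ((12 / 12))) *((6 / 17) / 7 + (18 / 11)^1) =2208 / 187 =11.81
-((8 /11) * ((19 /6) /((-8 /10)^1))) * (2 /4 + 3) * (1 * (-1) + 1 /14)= -1235 /132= -9.36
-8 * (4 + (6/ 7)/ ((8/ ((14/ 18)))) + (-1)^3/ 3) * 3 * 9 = -810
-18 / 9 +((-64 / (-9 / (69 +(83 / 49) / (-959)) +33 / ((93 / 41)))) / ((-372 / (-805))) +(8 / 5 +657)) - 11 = 635.99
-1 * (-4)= 4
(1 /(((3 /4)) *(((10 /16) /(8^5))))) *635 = 133169152 /3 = 44389717.33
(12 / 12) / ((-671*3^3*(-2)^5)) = 1 / 579744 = 0.00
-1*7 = -7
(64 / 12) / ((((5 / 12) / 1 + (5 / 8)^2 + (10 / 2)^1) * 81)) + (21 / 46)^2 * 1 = 0.22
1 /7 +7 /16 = 65 /112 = 0.58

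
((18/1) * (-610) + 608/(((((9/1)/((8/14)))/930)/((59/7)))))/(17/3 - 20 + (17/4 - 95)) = -171468880/61789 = -2775.07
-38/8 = -19/4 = -4.75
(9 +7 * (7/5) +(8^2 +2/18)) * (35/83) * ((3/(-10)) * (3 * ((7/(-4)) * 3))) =548457/3320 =165.20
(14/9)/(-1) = -14/9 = -1.56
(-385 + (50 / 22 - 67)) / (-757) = 4947 / 8327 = 0.59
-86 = -86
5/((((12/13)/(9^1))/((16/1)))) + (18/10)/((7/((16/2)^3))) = 31908/35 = 911.66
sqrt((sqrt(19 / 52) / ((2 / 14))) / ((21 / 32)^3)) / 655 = 128 * sqrt(3) * 41743^(1 / 4) / 536445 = 0.01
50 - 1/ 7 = 349/ 7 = 49.86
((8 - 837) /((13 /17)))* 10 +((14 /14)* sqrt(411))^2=-135587 /13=-10429.77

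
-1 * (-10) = 10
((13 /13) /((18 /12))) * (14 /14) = 2 /3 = 0.67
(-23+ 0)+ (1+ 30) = 8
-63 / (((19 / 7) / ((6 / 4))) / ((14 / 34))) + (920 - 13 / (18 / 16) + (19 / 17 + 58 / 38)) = 5213719 / 5814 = 896.75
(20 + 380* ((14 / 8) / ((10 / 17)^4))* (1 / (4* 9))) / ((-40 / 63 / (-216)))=2371627377 / 40000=59290.68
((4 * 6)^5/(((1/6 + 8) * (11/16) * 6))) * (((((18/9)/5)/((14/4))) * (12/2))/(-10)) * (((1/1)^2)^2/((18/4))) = -339738624/94325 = -3601.79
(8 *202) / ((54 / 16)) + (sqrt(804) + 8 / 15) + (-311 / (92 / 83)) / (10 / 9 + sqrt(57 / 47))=-85821523 / 6210 + 2 *sqrt(201) + 25191 *sqrt(2679) / 92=380.88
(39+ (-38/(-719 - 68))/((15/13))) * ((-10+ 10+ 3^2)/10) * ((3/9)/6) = 460889/236100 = 1.95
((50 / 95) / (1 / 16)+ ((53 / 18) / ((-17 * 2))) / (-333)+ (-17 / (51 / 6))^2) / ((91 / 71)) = 3414877273 / 352363284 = 9.69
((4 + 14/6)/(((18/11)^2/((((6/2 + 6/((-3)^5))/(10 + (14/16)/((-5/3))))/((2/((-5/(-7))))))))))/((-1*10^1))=-2770295/104437998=-0.03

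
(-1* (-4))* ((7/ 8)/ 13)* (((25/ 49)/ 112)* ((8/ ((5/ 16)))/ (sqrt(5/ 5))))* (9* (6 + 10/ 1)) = 2880/ 637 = 4.52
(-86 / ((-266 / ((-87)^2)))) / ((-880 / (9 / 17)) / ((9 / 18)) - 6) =-2929203 / 3986542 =-0.73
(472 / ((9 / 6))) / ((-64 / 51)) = -1003 / 4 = -250.75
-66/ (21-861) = 11/ 140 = 0.08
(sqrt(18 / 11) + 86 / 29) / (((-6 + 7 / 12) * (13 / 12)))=-12384 / 24505 - 432 * sqrt(22) / 9295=-0.72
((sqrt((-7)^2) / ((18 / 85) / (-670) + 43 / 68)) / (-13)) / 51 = -46900 / 2807571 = -0.02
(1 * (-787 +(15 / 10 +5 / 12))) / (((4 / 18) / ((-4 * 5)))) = 141315 / 2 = 70657.50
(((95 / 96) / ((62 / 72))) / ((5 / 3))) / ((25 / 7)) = 1197 / 6200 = 0.19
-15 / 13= -1.15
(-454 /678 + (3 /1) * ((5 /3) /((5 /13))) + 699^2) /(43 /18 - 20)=-993839514 /35821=-27744.61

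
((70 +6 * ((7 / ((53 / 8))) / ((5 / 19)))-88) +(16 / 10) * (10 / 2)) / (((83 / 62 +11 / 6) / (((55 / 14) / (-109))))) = -1909941 / 11929505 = -0.16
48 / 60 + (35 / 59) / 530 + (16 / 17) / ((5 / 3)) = 726059 / 531590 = 1.37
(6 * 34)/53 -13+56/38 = -7731/1007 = -7.68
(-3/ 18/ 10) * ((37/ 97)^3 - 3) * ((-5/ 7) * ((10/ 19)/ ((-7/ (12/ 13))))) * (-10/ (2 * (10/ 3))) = -0.00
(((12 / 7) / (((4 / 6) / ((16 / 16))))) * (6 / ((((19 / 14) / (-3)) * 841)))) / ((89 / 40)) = -25920 / 1422131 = -0.02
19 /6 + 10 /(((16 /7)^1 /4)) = 62 /3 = 20.67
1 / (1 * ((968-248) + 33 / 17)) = 17 / 12273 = 0.00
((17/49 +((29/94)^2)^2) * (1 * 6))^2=16693679948614740009/3658937553592842304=4.56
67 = 67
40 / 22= 20 / 11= 1.82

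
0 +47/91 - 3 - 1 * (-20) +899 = 83403/91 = 916.52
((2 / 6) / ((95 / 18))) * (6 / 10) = 18 / 475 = 0.04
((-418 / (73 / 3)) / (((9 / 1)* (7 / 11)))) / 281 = -4598 / 430773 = -0.01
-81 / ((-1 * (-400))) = -81 / 400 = -0.20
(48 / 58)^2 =576 / 841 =0.68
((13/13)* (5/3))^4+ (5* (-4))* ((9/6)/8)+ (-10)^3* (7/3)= -754715/324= -2329.37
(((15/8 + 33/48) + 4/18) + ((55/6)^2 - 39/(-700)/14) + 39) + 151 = 5425603/19600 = 276.82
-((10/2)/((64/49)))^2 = -60025/4096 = -14.65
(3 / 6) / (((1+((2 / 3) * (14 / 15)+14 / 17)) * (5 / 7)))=1071 / 3742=0.29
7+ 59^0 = 8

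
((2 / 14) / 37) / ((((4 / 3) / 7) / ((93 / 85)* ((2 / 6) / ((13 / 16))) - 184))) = -152118 / 40885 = -3.72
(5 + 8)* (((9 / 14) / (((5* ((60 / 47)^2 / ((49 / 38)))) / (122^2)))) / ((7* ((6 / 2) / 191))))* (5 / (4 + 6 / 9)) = 20409487787 / 106400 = 191818.49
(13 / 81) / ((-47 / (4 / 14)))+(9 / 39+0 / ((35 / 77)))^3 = 662401 / 58547853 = 0.01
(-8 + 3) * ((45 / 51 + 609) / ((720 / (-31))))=2232 / 17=131.29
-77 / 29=-2.66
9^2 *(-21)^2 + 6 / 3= 35723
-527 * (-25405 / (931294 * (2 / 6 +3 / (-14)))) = 472533 / 3913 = 120.76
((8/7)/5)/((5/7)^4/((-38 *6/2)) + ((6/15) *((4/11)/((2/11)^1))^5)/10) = 1564080/8743223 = 0.18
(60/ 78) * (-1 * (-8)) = 80/ 13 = 6.15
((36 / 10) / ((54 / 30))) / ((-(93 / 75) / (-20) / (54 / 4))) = 13500 / 31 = 435.48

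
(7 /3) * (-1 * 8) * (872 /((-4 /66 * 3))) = 268576 /3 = 89525.33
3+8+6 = 17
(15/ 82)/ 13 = 15/ 1066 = 0.01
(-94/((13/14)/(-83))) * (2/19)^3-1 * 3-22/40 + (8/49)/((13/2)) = 548330407/87383660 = 6.27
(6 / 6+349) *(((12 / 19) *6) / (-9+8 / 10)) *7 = -882000 / 779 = -1132.22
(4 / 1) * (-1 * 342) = -1368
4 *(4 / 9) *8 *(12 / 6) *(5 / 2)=640 / 9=71.11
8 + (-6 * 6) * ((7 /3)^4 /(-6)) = 5018 /27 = 185.85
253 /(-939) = -253 /939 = -0.27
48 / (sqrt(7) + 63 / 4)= 1728 / 551-768 *sqrt(7) / 3857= 2.61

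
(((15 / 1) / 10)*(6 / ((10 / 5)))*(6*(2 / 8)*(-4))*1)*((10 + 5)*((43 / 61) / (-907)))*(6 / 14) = 52245 / 387289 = 0.13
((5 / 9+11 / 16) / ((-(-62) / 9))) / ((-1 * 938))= -179 / 930496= -0.00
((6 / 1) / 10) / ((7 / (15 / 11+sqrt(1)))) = 78 / 385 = 0.20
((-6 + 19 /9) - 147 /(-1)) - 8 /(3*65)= 83696 /585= 143.07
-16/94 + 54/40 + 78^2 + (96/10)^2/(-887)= 25368072863/4168900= 6085.08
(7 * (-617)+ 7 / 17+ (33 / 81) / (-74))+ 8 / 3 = -146594779 / 33966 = -4315.93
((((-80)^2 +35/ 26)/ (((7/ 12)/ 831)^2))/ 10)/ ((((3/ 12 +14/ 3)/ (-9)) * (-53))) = 89372305179216/ 1991899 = 44867889.98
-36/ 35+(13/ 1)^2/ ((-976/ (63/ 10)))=-144801/ 68320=-2.12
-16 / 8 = -2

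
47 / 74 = 0.64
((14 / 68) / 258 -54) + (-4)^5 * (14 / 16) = -8333393 / 8772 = -950.00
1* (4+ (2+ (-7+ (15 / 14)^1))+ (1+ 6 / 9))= 73 / 42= 1.74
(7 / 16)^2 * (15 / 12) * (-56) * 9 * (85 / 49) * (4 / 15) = -1785 / 32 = -55.78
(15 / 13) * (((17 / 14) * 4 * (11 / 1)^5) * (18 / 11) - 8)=134403540 / 91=1476961.98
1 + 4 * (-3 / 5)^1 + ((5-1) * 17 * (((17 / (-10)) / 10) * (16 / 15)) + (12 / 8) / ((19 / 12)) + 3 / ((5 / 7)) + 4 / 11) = -644216 / 78375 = -8.22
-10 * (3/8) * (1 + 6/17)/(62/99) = -34155/4216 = -8.10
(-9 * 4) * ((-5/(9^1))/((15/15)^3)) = 20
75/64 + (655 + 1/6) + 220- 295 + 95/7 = 799559/1344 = 594.91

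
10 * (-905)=-9050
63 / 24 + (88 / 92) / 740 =2.63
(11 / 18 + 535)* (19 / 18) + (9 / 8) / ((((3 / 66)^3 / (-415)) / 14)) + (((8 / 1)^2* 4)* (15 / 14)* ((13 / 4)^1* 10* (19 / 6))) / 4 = -157830953467 / 2268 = -69590367.49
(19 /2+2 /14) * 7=135 /2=67.50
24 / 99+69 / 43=2621 / 1419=1.85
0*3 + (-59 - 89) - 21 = -169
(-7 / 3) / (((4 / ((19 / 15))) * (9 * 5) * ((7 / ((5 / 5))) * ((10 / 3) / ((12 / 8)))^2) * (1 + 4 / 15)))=-3 / 8000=-0.00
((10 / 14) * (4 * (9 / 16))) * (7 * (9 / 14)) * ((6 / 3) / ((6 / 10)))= 675 / 28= 24.11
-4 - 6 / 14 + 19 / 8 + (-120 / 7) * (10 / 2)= -87.77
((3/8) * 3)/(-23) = -9/184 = -0.05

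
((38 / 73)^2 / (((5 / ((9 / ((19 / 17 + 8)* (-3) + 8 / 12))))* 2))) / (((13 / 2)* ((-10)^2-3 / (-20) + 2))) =-294576 / 21402921319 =-0.00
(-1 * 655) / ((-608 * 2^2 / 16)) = 655 / 152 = 4.31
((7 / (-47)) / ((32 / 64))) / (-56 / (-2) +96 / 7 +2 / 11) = -539 / 75811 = -0.01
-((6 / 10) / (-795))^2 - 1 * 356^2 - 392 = -223189095001 / 1755625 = -127128.00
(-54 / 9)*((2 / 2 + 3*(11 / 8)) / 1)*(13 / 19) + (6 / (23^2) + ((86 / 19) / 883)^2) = -21.03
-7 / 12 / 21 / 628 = -0.00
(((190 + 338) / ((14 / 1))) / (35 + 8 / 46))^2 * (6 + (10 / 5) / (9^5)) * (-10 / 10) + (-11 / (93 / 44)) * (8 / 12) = -67624012100744 / 6522661708479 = -10.37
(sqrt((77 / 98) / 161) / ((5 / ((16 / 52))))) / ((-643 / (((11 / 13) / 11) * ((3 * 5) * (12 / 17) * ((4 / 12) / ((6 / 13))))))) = -4 * sqrt(506) / 22878583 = -0.00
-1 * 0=0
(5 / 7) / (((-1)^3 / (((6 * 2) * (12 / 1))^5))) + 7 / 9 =-2786281390031 / 63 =-44226688730.65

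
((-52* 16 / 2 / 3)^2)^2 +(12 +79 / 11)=329432187587 / 891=369733094.93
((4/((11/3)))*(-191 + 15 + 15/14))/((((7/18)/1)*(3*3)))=-54.52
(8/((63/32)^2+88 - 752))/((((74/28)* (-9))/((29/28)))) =118784/225097011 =0.00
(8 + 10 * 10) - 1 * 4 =104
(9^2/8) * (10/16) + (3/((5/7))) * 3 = 6057/320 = 18.93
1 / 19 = 0.05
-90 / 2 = -45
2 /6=1 /3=0.33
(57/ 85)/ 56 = 57/ 4760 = 0.01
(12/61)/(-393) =-4/7991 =-0.00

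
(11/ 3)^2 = 121/ 9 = 13.44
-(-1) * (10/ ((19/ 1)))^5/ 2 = 50000/ 2476099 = 0.02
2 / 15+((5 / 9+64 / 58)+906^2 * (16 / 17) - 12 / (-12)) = 17139117628 / 22185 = 772554.32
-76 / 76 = -1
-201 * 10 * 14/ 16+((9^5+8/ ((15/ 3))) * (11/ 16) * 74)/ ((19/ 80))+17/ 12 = 720907658/ 57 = 12647502.77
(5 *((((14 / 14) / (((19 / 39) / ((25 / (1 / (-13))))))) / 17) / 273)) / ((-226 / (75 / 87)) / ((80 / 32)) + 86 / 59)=0.01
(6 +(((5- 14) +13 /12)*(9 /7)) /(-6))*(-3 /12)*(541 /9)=-233171 /2016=-115.66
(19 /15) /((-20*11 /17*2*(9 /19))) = -6137 /59400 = -0.10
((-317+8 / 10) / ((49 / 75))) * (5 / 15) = -161.33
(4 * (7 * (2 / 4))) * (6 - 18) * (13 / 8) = -273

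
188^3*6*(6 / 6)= 39868032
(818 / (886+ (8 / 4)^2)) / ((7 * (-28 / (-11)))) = 4499 / 87220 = 0.05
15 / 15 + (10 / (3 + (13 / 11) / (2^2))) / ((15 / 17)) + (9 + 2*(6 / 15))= 6194 / 435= 14.24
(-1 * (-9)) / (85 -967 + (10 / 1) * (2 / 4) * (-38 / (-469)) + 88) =-4221 / 372196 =-0.01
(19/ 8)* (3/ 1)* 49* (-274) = -382641/ 4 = -95660.25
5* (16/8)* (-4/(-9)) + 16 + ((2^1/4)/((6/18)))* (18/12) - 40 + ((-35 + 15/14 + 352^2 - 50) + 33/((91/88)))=123834.68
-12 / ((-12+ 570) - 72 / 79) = -158 / 7335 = -0.02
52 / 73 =0.71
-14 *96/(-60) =112/5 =22.40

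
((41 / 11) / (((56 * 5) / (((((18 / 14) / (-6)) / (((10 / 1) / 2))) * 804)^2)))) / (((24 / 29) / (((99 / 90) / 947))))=144110367 / 6496420000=0.02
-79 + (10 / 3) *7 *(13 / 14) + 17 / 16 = -2701 / 48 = -56.27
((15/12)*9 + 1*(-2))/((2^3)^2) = 0.14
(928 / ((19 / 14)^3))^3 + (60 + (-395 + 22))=16511768582601328741 / 322687697779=51169501.34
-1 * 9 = -9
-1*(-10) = 10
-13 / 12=-1.08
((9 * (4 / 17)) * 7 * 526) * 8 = 1060416 / 17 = 62377.41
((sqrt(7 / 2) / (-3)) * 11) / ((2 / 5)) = -17.15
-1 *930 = -930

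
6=6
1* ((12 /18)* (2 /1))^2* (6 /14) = 16 /21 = 0.76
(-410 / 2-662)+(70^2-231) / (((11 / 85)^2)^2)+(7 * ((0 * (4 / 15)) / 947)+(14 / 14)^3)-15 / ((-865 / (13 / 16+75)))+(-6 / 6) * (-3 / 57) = 12817304608906917 / 769999472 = 16645861.56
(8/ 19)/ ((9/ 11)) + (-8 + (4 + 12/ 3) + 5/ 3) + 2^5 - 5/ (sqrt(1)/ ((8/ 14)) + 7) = 40231/ 1197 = 33.61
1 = 1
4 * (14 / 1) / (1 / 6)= 336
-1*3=-3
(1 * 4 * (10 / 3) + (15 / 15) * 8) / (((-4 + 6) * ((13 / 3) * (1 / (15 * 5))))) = 2400 / 13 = 184.62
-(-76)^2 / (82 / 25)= -72200 / 41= -1760.98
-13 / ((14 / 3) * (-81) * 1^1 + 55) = 13 / 323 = 0.04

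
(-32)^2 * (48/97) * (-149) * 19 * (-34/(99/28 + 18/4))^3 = 40019407438610432/368296875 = 108660730.39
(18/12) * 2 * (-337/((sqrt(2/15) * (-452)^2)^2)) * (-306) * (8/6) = 773415/10435031104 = 0.00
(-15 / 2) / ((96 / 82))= -205 / 32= -6.41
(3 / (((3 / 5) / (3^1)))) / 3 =5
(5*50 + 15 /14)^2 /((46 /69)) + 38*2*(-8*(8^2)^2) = -939158581 /392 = -2395812.71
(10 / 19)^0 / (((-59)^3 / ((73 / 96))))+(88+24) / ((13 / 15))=33123524171 / 256312992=129.23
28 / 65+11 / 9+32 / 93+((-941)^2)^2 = 14219229165717952 / 18135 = 784076601363.00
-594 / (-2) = 297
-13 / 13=-1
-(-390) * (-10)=-3900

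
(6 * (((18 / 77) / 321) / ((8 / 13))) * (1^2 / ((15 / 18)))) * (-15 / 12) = -351 / 32956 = -0.01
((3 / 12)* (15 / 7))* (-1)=-0.54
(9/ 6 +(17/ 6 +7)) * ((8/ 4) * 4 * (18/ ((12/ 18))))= 2448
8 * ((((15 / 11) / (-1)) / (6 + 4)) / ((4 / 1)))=-3 / 11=-0.27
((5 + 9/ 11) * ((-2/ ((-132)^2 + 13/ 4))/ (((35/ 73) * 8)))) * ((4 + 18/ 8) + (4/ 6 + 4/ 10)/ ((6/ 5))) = -300176/ 241541685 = -0.00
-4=-4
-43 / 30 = -1.43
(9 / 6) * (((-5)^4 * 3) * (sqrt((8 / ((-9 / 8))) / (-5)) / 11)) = 1500 * sqrt(5) / 11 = 304.92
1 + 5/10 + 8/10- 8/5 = 7/10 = 0.70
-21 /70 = -3 /10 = -0.30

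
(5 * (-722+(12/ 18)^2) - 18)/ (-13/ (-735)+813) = -999355/ 224088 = -4.46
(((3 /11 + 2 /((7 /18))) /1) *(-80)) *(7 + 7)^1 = -66720 /11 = -6065.45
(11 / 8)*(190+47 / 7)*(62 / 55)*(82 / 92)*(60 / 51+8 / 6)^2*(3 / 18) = 3904512 / 13685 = 285.31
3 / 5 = 0.60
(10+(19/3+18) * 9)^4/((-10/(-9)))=24750526329/10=2475052632.90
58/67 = 0.87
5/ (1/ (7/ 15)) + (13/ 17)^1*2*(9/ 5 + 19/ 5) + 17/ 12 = 4187/ 340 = 12.31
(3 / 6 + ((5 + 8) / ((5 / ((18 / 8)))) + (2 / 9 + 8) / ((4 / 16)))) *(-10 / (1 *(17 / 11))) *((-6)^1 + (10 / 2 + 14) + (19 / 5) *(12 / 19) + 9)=-4739273 / 765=-6195.13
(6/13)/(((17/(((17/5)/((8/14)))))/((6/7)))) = 9/65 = 0.14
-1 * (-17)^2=-289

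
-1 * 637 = -637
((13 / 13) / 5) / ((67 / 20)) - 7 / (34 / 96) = -22444 / 1139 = -19.71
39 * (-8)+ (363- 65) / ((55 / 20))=-2240 / 11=-203.64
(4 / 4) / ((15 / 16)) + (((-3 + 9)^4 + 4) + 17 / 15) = 6511 / 5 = 1302.20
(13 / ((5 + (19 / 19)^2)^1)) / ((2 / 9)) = 39 / 4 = 9.75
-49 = -49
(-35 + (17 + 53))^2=1225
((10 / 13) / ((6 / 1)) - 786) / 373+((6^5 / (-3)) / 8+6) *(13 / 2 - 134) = 589777466 / 14547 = 40542.89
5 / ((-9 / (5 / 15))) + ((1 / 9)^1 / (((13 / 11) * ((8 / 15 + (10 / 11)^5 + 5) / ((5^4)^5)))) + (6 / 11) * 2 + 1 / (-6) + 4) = 167259730339594359360385 / 114804773226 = 1456905716022.22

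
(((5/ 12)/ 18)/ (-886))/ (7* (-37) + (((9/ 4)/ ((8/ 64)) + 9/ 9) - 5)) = 0.00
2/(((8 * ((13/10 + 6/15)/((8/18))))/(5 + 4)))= 10/17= 0.59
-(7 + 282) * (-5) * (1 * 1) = 1445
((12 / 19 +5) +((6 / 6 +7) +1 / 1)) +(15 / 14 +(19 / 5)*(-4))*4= -27852 / 665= -41.88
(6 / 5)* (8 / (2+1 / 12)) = 576 / 125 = 4.61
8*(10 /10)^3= 8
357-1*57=300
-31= -31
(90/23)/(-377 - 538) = -6/1403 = -0.00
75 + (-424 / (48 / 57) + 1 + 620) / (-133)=19715 / 266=74.12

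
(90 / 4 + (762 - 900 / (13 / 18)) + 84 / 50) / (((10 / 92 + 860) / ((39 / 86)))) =-20629827 / 85064750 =-0.24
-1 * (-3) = 3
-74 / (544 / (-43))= 1591 / 272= 5.85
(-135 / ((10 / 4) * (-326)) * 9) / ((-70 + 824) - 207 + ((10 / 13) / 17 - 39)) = 17901 / 6100438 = 0.00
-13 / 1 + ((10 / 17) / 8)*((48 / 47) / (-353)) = -3666671 / 282047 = -13.00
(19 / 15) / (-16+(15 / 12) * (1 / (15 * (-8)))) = -608 / 7685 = -0.08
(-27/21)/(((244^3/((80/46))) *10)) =-9/584703056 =-0.00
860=860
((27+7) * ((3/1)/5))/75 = 34/125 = 0.27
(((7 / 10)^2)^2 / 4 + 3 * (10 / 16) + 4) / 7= 237401 / 280000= 0.85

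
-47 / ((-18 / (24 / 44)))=47 / 33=1.42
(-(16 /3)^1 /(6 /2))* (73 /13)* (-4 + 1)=1168 /39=29.95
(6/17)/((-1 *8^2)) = -3/544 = -0.01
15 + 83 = 98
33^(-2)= 1 / 1089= 0.00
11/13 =0.85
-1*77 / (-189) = 11 / 27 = 0.41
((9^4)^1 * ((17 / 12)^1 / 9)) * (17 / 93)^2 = 132651 / 3844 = 34.51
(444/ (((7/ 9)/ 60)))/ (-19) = -239760/ 133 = -1802.71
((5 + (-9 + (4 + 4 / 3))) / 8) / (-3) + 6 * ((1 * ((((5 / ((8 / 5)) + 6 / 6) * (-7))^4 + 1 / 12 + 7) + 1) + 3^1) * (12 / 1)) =230642778929 / 4608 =50052686.40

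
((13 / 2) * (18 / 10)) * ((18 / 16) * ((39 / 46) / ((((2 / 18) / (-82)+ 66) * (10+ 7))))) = 15153723 / 1523554960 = 0.01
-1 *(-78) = 78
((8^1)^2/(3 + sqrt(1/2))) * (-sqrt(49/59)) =-2688 * sqrt(59)/1003 + 448 * sqrt(118)/1003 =-15.73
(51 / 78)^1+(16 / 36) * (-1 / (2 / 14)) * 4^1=-2759 / 234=-11.79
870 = 870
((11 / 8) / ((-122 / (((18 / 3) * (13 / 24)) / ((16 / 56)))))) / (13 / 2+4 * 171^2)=-0.00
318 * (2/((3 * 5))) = 212/5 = 42.40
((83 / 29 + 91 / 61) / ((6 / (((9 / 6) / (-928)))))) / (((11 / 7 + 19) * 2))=-26957 / 945580032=-0.00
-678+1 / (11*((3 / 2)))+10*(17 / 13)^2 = -3685498 / 5577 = -660.84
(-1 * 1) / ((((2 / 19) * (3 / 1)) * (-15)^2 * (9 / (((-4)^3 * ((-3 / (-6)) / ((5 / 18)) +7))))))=26752 / 30375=0.88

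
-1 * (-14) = 14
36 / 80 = 9 / 20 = 0.45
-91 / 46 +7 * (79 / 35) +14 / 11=38189 / 2530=15.09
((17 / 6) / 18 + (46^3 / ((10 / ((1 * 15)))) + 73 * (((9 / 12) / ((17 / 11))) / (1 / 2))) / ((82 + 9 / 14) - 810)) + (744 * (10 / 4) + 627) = 42745157023 / 18695988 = 2286.33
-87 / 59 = -1.47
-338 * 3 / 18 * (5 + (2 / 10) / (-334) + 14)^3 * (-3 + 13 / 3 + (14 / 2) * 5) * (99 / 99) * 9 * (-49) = 28832243471101742581 / 4657463000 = 6190546971.84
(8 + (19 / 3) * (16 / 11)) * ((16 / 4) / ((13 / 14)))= 31808 / 429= 74.14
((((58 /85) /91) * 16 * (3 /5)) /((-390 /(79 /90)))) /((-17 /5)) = 18328 /384622875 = 0.00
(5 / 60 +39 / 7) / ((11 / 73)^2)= 2531275 / 10164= 249.04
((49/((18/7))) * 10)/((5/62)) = 21266/9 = 2362.89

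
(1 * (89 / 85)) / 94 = 89 / 7990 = 0.01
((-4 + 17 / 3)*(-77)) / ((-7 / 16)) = 880 / 3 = 293.33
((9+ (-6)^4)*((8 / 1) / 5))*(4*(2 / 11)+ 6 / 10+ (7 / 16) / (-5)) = 284751 / 110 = 2588.65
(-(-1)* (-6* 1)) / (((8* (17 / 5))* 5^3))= -3 / 1700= -0.00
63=63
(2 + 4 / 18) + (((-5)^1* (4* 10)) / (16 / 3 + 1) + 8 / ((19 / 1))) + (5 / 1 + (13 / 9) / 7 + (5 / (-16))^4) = -206748491 / 8716288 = -23.72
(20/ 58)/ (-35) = -2/ 203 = -0.01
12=12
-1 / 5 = -0.20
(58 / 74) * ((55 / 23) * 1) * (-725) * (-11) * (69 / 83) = 38160375 / 3071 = 12426.04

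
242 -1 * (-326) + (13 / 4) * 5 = 2337 / 4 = 584.25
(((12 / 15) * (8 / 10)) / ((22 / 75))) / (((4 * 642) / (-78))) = -78 / 1177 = -0.07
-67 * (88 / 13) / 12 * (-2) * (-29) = -85492 / 39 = -2192.10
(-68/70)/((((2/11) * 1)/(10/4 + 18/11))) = -221/10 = -22.10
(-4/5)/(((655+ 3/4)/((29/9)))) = -0.00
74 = 74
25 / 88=0.28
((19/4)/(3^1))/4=19/48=0.40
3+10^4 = 10003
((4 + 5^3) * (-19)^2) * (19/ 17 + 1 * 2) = 2468157/ 17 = 145185.71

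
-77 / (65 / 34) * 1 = -2618 / 65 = -40.28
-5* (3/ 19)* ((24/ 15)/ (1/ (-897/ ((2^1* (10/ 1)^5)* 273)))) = 69/ 3325000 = 0.00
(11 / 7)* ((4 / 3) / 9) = 0.23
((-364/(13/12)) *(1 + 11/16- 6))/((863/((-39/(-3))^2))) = 244881/863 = 283.76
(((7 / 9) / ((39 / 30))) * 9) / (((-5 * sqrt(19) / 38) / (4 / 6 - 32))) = 2632 * sqrt(19) / 39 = 294.17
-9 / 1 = -9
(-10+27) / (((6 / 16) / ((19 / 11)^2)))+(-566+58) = -135308 / 363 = -372.75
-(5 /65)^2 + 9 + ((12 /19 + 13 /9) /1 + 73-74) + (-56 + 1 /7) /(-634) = 1302828517 /128253762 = 10.16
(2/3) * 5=10/3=3.33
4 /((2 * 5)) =2 /5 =0.40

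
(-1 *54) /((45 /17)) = -102 /5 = -20.40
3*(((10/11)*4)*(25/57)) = 1000/209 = 4.78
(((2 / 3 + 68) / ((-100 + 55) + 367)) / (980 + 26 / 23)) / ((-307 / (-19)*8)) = 1957 / 1163864016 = 0.00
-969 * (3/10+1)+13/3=-37661/30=-1255.37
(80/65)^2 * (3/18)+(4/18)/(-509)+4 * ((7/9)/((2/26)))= 10502254/258063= 40.70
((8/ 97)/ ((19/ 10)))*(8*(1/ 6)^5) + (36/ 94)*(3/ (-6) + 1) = 4031581/ 21048903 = 0.19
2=2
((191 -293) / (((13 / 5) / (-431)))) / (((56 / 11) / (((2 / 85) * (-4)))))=-28446 / 91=-312.59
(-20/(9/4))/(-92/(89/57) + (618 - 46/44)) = -156640/9833661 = -0.02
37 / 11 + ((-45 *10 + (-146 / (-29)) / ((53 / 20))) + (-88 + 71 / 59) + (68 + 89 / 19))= -458.85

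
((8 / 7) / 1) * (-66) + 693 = 4323 / 7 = 617.57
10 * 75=750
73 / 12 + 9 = 181 / 12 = 15.08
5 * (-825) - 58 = -4183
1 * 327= 327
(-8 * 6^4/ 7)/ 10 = -148.11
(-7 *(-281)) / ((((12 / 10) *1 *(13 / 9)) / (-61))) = -1799805 / 26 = -69223.27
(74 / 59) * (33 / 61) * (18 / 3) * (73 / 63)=118844 / 25193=4.72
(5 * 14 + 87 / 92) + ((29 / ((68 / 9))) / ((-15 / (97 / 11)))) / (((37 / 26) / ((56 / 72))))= 665629477 / 9548220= 69.71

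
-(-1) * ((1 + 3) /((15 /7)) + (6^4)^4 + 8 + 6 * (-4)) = 42316648611628 /15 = 2821109907441.87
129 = 129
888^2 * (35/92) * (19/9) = 14566160/23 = 633311.30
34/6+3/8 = 145/24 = 6.04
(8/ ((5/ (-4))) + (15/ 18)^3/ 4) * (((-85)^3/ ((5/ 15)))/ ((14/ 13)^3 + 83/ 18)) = 7292062645075/ 3707888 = 1966635.09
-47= -47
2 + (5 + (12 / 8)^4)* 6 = 499 / 8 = 62.38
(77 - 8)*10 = 690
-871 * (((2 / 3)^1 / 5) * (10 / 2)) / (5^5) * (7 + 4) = -19162 / 9375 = -2.04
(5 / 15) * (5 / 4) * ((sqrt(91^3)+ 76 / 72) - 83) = -7375 / 216+ 455 * sqrt(91) / 12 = 327.56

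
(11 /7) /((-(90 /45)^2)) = -11 /28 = -0.39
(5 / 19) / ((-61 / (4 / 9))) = -20 / 10431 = -0.00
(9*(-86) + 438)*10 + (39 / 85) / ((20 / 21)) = -5711181 / 1700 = -3359.52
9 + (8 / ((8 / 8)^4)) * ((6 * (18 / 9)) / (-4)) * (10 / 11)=-141 / 11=-12.82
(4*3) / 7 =1.71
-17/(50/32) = -272/25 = -10.88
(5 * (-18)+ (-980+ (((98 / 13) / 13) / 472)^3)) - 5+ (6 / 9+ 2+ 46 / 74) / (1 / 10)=-7338978762166296161 / 7042374260660544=-1042.12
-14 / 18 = -7 / 9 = -0.78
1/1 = 1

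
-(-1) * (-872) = -872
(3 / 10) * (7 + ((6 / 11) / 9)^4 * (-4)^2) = 8301703 / 3953070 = 2.10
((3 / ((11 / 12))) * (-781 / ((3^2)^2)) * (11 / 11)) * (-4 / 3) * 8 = 9088 / 27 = 336.59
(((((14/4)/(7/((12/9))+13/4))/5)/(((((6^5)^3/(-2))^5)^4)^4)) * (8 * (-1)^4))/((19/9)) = 7/112186561582519243047912742516759392148207981497293965843089890986968553957979525687934739960901944842659973621779618216020495596447198994442332870596258565178528471975333040113880648442696994498691480653615786647270600471249217144205555442507750954454302850309831576844495799251012013285257897348631791438923740831713803050089376910505462263972515304544645153320023928796565002330316571809206073141150525586929394217733503432080865031671261169106193931332179087338537768087433846213247499857057774417611158663131896111885618572480540640884803399973391337197141489462678261719878611067369174283006687429402061216296369825100336860419033789674358512142309100306558874049460414385563563134991209767101039580748222736820438344357021253665128397162023675685557228005431651957765340585895932915421718344814890847507215881105360268520671872488858850222555580297596121627464449840991798831880341068865478556945135697920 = 0.00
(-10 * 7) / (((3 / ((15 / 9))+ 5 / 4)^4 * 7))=-1600000 / 13845841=-0.12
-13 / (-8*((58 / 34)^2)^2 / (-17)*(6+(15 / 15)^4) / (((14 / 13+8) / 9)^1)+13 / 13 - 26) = -1089030319 / 222763481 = -4.89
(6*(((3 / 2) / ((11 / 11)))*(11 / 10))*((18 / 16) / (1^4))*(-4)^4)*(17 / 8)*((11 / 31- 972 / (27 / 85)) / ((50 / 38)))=-54593756514 / 3875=-14088711.36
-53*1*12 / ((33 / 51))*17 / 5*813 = -2716957.31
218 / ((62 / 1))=109 / 31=3.52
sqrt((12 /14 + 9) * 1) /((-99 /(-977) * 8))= 977 * sqrt(483) /5544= 3.87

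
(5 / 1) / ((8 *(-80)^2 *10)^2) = 1 / 52428800000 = 0.00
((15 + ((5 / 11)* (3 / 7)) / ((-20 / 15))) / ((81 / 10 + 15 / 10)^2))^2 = 1453515625 / 55953063936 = 0.03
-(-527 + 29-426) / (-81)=-308 / 27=-11.41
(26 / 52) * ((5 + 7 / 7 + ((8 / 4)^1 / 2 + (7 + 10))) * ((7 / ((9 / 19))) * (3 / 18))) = 29.56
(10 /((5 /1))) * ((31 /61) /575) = 0.00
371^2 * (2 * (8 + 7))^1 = 4129230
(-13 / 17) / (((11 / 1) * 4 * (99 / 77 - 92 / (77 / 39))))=91 / 237252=0.00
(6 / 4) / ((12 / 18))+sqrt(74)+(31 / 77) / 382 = 132425 / 58828+sqrt(74) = 10.85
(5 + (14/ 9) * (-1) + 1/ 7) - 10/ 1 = -404/ 63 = -6.41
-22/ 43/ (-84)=0.01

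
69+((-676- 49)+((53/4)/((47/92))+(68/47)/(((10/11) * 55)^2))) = -18508108/29375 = -630.06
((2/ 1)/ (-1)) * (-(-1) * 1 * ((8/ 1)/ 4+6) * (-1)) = 16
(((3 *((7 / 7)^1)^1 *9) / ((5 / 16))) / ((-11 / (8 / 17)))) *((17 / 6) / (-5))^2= -1.19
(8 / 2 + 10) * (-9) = -126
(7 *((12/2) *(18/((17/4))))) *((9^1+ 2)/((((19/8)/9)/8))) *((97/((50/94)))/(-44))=-1985243904/8075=-245850.64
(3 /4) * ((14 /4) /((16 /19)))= 399 /128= 3.12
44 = 44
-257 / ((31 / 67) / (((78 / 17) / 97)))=-26.27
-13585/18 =-754.72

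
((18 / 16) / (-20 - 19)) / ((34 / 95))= -285 / 3536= -0.08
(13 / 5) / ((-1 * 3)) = -13 / 15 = -0.87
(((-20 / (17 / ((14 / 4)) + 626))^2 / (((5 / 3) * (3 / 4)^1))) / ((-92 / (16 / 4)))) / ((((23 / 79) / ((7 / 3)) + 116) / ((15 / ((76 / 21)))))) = -4741975 / 3800380554496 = -0.00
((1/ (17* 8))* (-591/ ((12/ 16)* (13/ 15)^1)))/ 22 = -2955/ 9724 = -0.30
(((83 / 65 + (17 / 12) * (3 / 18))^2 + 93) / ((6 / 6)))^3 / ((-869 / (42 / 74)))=-63636339723314143384918060567 / 112609586625848193024000000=-565.11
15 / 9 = 5 / 3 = 1.67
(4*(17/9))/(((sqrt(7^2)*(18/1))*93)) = 34/52731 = 0.00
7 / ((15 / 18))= 42 / 5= 8.40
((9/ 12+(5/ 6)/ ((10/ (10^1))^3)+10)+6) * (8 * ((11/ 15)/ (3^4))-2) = -247081/ 7290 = -33.89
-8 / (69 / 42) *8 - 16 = -1264 / 23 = -54.96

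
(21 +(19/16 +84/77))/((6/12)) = 4097/88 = 46.56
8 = 8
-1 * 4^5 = -1024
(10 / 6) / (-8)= -0.21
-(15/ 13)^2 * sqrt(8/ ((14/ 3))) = -450 * sqrt(21)/ 1183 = -1.74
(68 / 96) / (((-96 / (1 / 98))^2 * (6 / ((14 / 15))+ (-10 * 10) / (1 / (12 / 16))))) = -17 / 145662935040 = -0.00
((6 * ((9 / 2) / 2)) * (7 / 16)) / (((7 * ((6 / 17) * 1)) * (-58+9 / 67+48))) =-0.24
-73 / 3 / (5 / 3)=-73 / 5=-14.60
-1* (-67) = 67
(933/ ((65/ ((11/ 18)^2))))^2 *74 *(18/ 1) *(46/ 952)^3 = 637494952946819/ 147636105926400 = 4.32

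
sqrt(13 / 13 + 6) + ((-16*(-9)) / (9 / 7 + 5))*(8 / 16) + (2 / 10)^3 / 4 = sqrt(7) + 63011 / 5500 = 14.10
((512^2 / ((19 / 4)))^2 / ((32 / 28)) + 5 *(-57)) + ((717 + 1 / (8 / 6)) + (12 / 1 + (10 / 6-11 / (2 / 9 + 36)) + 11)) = 1881814473713417 / 706116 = 2665021715.57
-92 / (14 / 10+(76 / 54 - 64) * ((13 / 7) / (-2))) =-21735 / 14062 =-1.55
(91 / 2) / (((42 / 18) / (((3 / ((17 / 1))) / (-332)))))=-117 / 11288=-0.01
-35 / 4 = -8.75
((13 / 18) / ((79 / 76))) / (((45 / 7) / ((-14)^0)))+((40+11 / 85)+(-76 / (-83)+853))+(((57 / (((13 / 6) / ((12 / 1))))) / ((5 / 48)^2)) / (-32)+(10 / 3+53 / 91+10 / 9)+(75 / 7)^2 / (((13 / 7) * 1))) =1064007990376 / 20540949975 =51.80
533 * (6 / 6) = 533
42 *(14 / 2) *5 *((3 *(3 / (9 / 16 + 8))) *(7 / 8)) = 185220 / 137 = 1351.97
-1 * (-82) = 82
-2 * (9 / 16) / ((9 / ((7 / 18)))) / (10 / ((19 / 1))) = -133 / 1440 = -0.09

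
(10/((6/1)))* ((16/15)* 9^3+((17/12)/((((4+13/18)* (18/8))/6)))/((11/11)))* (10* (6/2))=38920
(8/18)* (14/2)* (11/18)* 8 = 1232/81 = 15.21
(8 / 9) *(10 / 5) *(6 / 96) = 1 / 9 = 0.11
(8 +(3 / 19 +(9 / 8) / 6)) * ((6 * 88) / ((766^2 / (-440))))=-9209310 / 2787091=-3.30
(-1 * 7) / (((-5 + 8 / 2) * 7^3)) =1 / 49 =0.02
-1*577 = -577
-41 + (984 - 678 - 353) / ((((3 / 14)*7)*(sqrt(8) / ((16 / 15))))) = -41 - 376*sqrt(2) / 45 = -52.82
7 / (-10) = -0.70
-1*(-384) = 384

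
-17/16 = -1.06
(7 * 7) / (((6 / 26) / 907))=577759 / 3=192586.33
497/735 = 71/105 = 0.68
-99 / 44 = -9 / 4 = -2.25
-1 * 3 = -3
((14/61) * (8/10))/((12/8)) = 0.12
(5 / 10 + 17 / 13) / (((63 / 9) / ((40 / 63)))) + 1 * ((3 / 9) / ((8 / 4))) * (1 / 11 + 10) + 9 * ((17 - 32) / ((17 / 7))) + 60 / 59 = -6670007207 / 126504378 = -52.73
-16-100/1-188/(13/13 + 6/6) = -210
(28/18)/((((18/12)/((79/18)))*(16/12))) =553/162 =3.41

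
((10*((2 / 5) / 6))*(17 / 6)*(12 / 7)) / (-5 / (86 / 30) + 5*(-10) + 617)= 0.01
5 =5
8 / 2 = 4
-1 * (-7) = 7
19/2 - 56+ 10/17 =-1561/34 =-45.91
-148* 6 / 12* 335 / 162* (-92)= 1140340 / 81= 14078.27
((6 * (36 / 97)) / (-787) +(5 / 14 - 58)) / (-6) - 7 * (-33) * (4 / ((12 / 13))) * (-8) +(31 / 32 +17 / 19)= -2598062515415 / 324898784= -7996.53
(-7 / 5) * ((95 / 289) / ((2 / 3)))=-399 / 578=-0.69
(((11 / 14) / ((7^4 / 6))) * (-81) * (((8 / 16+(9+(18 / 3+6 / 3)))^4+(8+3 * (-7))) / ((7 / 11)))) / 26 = -44116761051 / 48941984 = -901.41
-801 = -801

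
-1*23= -23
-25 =-25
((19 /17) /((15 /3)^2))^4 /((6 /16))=0.00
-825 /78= -275 /26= -10.58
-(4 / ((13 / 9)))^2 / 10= -648 / 845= -0.77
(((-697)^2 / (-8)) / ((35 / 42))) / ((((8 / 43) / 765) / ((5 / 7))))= -47942061165 / 224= -214027058.77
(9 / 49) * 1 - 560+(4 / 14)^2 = -27427 / 49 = -559.73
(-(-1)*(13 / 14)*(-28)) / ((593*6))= -13 / 1779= -0.01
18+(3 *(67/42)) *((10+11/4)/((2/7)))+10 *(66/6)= 5465/16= 341.56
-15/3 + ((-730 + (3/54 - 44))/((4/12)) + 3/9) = -2326.50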